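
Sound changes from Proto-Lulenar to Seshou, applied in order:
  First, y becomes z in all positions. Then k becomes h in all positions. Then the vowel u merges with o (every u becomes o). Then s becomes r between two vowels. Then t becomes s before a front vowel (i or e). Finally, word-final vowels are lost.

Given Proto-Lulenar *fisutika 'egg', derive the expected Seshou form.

firosih

Seshou: start from *fisutika.
  rule 1: no change — fisutika
  rule 2 (unconditioned shift): fisutika → fisutiha
  rule 3 (vowel merger): fisutiha → fisotiha
  rule 4 (rhotacism): fisotiha → firotiha
  rule 5 (palatalisation): firotiha → firosiha
  rule 6 (apocope): firosiha → firosih
  ⇒ Seshou firosih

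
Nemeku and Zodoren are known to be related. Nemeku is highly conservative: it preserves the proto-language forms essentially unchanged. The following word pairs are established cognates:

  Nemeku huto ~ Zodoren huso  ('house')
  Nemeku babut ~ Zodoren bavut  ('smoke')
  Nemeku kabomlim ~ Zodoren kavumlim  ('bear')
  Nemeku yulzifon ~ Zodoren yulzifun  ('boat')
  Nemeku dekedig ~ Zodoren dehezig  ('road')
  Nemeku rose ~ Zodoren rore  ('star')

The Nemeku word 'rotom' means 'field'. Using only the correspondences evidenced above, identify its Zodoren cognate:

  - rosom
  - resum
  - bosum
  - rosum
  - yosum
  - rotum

huto ~ huso — Nemeku t corresponds to Zodoren s between vowels (before a back vowel).
kabomlim ~ kavumlim — Nemeku o corresponds to Zodoren u after a consonant, before a nasal.
Applying these to Nemeku 'rotom':
  rotom → rosom   (t→s between vowels (before a back vowel))
  rosom → rosum   (o→u after a consonant, before a nasal)
So the Zodoren cognate is 'rosum'.

rosum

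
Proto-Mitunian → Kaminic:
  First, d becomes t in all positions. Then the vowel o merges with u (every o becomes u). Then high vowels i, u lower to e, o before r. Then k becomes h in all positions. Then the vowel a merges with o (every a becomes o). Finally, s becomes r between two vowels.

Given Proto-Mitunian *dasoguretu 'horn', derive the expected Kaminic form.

torugoretu

Kaminic: *dasoguretu > tasoguretu > tasuguretu > tasugoretu > tosugoretu > torugoretu  (by unconditioned shift, vowel merger, pre-rhotic lowering, vowel merger, rhotacism)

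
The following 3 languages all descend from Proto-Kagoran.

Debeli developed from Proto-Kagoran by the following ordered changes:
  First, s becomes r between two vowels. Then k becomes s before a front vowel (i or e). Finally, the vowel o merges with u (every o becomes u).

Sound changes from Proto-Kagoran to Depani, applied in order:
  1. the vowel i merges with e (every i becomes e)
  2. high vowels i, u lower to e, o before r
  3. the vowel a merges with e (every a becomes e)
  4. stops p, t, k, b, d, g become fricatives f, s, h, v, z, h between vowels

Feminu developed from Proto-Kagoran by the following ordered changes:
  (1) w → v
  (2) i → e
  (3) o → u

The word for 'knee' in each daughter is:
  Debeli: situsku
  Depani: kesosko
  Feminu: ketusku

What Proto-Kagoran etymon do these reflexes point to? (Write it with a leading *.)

Position 7: Debeli has u, Depani has o, Feminu has u. Taking the neighbouring segments as reconstructed: Debeli u could go back to *o or *u; Depani o can only go back to *o; Feminu u could go back to *o or *u — the one source consistent with every daughter is *o.
Position 3: Debeli has t, Depani has s, Feminu has t. Debeli preserves t here (none of its changes turn any other segment into t), so the proto-segment is *t.
Position 4: Debeli has u, Depani has o, Feminu has u. Taking the neighbouring segments as reconstructed: Debeli u could go back to *o or *u; Depani o can only go back to *o; Feminu u could go back to *o or *u — the one source consistent with every daughter is *o.
This points to *kitosko. Verify forward in each daughter:
Debeli: start from *kitosko.
  rule 1: no change — kitosko
  rule 2 (palatalisation): kitosko → sitosko
  rule 3 (vowel merger): sitosko → situsku
  ⇒ Debeli situsku
Depani: start from *kitosko.
  rule 1 (vowel merger): kitosko → ketosko
  rule 2: no change — ketosko
  rule 3: no change — ketosko
  rule 4 (intervocalic lenition): ketosko → kesosko
  ⇒ Depani kesosko
Feminu: *kitosko
  kitosko (rule 1 does not apply)
  kitosko → ketosko   [vowel merger]
  ketosko → ketusku   [vowel merger]
  giving Feminu ketusku.
*kitosko is the unique common source.

*kitosko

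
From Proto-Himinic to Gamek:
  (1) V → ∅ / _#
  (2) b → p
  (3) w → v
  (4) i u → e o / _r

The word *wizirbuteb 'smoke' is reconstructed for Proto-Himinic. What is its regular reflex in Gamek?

Gamek: *wizirbuteb
  wizirbuteb (rule 1 does not apply)
  wizirbuteb → wizirputep   [unconditioned shift]
  wizirputep → vizirputep   [unconditioned shift]
  vizirputep → vizerputep   [pre-rhotic lowering]
  giving Gamek vizerputep.

vizerputep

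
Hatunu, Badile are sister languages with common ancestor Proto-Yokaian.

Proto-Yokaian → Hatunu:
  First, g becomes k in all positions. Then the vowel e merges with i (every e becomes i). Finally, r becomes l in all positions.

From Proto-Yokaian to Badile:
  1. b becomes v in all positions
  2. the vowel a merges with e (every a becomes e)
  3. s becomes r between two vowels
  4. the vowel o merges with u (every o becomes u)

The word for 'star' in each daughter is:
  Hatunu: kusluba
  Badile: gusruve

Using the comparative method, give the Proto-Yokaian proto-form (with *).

Position 4: Hatunu has l, Badile has r. Taking the neighbouring segments as reconstructed: Hatunu l could go back to *l or *r; Badile r can only go back to *r — the one source consistent with every daughter is *r.
Position 6: Hatunu has b, Badile has v. Hatunu preserves b here (none of its changes turn any other segment into b), so the proto-segment is *b.
Verify the candidate proto-form against each daughter:
Hatunu: start from *gusruba.
  rule 1 (unconditioned shift): gusruba → kusruba
  rule 2: no change — kusruba
  rule 3 (unconditioned shift): kusruba → kusluba
  ⇒ Hatunu kusluba
Badile: start from *gusruba.
  rule 1 (unconditioned shift): gusruba → gusruva
  rule 2 (vowel merger): gusruva → gusruve
  rule 3: no change — gusruve
  rule 4: no change — gusruve
  ⇒ Badile gusruve
Only *gusruba yields all of Hatunu kusluba, Badile gusruve.

*gusruba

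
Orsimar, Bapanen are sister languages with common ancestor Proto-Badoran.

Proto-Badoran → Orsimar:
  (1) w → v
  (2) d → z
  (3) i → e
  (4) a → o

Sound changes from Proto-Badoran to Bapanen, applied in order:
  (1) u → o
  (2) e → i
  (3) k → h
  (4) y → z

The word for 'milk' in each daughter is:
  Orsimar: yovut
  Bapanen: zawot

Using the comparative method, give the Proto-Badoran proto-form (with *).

*yawut

Position 1: Orsimar has y, Bapanen has z. Orsimar preserves y here (none of its changes turn any other segment into y), so the proto-segment is *y.
Position 4: Orsimar has u, Bapanen has o. Orsimar preserves u here (none of its changes turn any other segment into u), so the proto-segment is *u.
Continuing position by position gives *yawut; check it forward:
Orsimar: *yawut
  yawut → yavut   [unconditioned shift]
  yavut (rule 2 does not apply)
  yavut (rule 3 does not apply)
  yavut → yovut   [vowel merger]
  giving Orsimar yovut.
Bapanen: start from *yawut.
  rule 1 (vowel merger): yawut → yawot
  rule 2: no change — yawot
  rule 3: no change — yawot
  rule 4 (unconditioned shift): yawot → zawot
  ⇒ Bapanen zawot
*yawut is the unique common source.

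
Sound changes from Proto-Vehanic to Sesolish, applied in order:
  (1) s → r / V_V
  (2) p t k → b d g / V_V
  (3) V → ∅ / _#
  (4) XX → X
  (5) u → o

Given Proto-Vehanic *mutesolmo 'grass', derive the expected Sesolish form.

Sesolish: start from *mutesolmo.
  rule 1 (rhotacism): mutesolmo → muterolmo
  rule 2 (intervocalic voicing): muterolmo → muderolmo
  rule 3 (apocope): muderolmo → muderolm
  rule 4: no change — muderolm
  rule 5 (vowel merger): muderolm → moderolm
  ⇒ Sesolish moderolm

moderolm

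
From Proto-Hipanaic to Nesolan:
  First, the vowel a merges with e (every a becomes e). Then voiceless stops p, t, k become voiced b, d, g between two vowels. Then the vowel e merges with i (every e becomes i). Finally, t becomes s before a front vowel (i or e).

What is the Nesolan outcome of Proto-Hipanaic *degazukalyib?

digizugilyib

Nesolan: *degazukalyib > degezukelyib > degezugelyib > digizugilyib  (by vowel merger, intervocalic voicing, vowel merger)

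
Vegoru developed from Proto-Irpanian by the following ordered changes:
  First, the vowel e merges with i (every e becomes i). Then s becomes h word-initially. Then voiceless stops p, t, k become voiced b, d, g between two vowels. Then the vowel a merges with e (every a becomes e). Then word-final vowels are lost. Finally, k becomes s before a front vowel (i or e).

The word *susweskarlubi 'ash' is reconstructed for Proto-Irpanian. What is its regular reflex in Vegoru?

huswisserlub

Vegoru: *susweskarlubi
  susweskarlubi → suswiskarlubi   [vowel merger]
  suswiskarlubi → huswiskarlubi   [debuccalisation]
  huswiskarlubi (rule 3 does not apply)
  huswiskarlubi → huswiskerlubi   [vowel merger]
  huswiskerlubi → huswiskerlub   [apocope]
  huswiskerlub → huswisserlub   [palatalisation]
  giving Vegoru huswisserlub.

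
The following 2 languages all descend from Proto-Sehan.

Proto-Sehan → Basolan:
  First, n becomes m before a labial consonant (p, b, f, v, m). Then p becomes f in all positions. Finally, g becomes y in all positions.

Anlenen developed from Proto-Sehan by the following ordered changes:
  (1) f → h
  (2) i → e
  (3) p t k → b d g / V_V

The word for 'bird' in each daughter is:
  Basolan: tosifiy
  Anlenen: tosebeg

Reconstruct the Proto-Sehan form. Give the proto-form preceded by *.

Position 5: Basolan has f, Anlenen has b. Taking the neighbouring segments as reconstructed: Basolan f could go back to *p or *f; Anlenen b could go back to *p or *b — the one source consistent with every daughter is *p.
Position 6: Basolan has i, Anlenen has e. Basolan preserves i here (none of its changes turn any other segment into i), so the proto-segment is *i.
Position 4: Basolan has i, Anlenen has e. Basolan preserves i here (none of its changes turn any other segment into i), so the proto-segment is *i.
This points to *tosipig. Verify forward in each daughter:
Basolan: start from *tosipig.
  rule 1: no change — tosipig
  rule 2 (unconditioned shift): tosipig → tosifig
  rule 3 (unconditioned shift): tosifig → tosifiy
  ⇒ Basolan tosifiy
Anlenen: start from *tosipig.
  rule 1: no change — tosipig
  rule 2 (vowel merger): tosipig → tosepeg
  rule 3 (intervocalic voicing): tosepeg → tosebeg
  ⇒ Anlenen tosebeg
No other proto-form is consistent with every reflex, so the reconstruction is *tosipig.

*tosipig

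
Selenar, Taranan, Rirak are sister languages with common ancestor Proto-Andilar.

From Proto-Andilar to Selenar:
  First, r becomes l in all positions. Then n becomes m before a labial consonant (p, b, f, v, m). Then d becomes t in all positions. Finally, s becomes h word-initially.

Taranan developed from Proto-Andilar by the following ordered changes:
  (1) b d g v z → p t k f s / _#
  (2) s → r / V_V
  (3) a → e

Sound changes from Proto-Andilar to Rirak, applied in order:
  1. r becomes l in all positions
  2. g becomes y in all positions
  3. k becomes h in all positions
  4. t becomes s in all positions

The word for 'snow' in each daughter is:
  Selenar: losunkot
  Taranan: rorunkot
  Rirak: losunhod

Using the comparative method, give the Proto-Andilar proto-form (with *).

*rosunkod

Position 6: Selenar has k, Taranan has k, Rirak has h. Selenar preserves k here (none of its changes turn any other segment into k), so the proto-segment is *k.
Position 8: Selenar has t, Taranan has t, Rirak has d. Rirak preserves d here (none of its changes turn any other segment into d), so the proto-segment is *d.
Continuing position by position gives *rosunkod; check it forward:
Selenar: *rosunkod
  rosunkod → losunkod   [unconditioned shift]
  losunkod (rule 2 does not apply)
  losunkod → losunkot   [unconditioned shift]
  losunkot (rule 4 does not apply)
  giving Selenar losunkot.
Taranan: start from *rosunkod.
  rule 1 (final devoicing): rosunkod → rosunkot
  rule 2 (rhotacism): rosunkot → rorunkot
  rule 3: no change — rorunkot
  ⇒ Taranan rorunkot
Rirak: *rosunkod > losunkod > losunhod  (by unconditioned shift, unconditioned shift)
Only *rosunkod yields all of Selenar losunkot, Taranan rorunkot, Rirak losunhod.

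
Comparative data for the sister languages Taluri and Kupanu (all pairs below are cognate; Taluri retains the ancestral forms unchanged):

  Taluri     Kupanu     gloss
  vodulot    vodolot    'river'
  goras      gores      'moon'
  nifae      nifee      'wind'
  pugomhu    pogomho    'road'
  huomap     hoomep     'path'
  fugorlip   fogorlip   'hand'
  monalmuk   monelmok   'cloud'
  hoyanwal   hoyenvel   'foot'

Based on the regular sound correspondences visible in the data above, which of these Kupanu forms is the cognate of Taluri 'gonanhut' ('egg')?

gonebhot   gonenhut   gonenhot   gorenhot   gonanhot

gonenhot

hoyanwal ~ hoyenvel — Taluri a corresponds to Kupanu e after a consonant, before a nasal.
vodulot ~ vodolot, pugomhu ~ pogomho — Taluri u corresponds to Kupanu o after a consonant, before a consonant other than r, m, n, p, b, f, v.
Applying these to Taluri 'gonanhut':
  gonanhut → gonenhut   (a→e after a consonant, before a nasal)
  gonenhut → gonenhot   (u→o after a consonant, before a consonant other than r, m, n, p, b, f, v)
So the Kupanu cognate is 'gonenhot'.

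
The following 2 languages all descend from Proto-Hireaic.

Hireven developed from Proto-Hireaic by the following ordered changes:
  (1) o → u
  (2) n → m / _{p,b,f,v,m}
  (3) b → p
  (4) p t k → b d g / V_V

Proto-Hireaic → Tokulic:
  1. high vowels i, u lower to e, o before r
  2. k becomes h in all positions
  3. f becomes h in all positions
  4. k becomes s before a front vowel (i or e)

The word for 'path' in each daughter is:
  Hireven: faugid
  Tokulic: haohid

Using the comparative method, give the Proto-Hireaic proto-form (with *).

Position 1: Hireven has f, Tokulic has h. Hireven preserves f here (none of its changes turn any other segment into f), so the proto-segment is *f.
Position 3: Hireven has u, Tokulic has o. Taking the neighbouring segments as reconstructed: Hireven u could go back to *o or *u; Tokulic o can only go back to *o — the one source consistent with every daughter is *o.
Position 4: Hireven has g, Tokulic has h. Taking the neighbouring segments as reconstructed: Hireven g could go back to *k or *g; Tokulic h could go back to *k or *f or *h — the one source consistent with every daughter is *k.
Verify the candidate proto-form against each daughter:
Hireven: *faokid
  faokid → faukid   [vowel merger]
  faukid (rule 2 does not apply)
  faukid (rule 3 does not apply)
  faukid → faugid   [intervocalic voicing]
  giving Hireven faugid.
Tokulic: *faokid > faohid > haohid  (by unconditioned shift, unconditioned shift)
No other proto-form is consistent with every reflex, so the reconstruction is *faokid.

*faokid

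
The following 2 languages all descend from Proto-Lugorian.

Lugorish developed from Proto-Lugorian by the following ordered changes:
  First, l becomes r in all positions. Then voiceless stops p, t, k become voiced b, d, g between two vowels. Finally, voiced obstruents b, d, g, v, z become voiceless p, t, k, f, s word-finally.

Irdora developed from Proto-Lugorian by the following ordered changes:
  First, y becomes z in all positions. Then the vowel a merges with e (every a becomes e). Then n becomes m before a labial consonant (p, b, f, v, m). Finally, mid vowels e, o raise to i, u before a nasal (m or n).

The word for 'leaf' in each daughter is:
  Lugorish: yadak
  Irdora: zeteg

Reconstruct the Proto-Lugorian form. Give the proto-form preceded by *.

*yatag

Position 3: Lugorish has d, Irdora has t. Irdora preserves t here (none of its changes turn any other segment into t), so the proto-segment is *t.
Position 5: Lugorish has k, Irdora has g. Irdora preserves g here (none of its changes turn any other segment into g), so the proto-segment is *g.
This points to *yatag. Verify forward in each daughter:
Lugorish: *yatag > yadag > yadak  (by intervocalic voicing, final devoicing)
Irdora: *yatag > zatag > zeteg  (by unconditioned shift, vowel merger)
*yatag is the unique common source.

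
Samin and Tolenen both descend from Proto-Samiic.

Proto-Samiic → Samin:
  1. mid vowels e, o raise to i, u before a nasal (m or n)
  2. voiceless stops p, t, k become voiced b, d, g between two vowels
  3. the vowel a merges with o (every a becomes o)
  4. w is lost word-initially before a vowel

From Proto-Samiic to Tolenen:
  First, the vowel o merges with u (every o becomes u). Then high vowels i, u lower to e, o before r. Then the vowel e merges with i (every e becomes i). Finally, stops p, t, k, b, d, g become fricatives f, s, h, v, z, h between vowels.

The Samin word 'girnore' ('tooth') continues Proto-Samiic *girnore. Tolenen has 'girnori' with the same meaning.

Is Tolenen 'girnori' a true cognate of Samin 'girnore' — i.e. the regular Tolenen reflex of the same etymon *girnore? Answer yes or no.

Derive the expected Tolenen reflex of *girnore:
Tolenen: *girnore
  girnore → girnure   [vowel merger]
  girnure → gernore   [pre-rhotic lowering]
  gernore → girnori   [vowel merger]
  girnori (rule 4 does not apply)
  giving Tolenen girnori.
Tolenen 'girnori' matches the regular reflex exactly, so the pair is cognate.

yes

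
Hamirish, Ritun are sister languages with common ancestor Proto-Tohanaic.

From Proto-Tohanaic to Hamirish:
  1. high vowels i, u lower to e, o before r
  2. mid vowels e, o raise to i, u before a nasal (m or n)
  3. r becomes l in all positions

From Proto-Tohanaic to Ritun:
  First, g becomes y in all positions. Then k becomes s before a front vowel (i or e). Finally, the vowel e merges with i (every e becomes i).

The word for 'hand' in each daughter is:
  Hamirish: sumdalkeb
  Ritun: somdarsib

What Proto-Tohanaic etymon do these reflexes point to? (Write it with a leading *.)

Position 7: Hamirish has k, Ritun has s. Hamirish preserves k here (none of its changes turn any other segment into k), so the proto-segment is *k.
Position 2: Hamirish has u, Ritun has o. Ritun preserves o here (none of its changes turn any other segment into o), so the proto-segment is *o.
Continuing position by position gives *somdarkeb; check it forward:
Hamirish: start from *somdarkeb.
  rule 1: no change — somdarkeb
  rule 2 (pre-nasal raising): somdarkeb → sumdarkeb
  rule 3 (unconditioned shift): sumdarkeb → sumdalkeb
  ⇒ Hamirish sumdalkeb
Ritun: *somdarkeb
  somdarkeb (rule 1 does not apply)
  somdarkeb → somdarseb   [palatalisation]
  somdarseb → somdarsib   [vowel merger]
  giving Ritun somdarsib.
*somdarkeb is the unique common source.

*somdarkeb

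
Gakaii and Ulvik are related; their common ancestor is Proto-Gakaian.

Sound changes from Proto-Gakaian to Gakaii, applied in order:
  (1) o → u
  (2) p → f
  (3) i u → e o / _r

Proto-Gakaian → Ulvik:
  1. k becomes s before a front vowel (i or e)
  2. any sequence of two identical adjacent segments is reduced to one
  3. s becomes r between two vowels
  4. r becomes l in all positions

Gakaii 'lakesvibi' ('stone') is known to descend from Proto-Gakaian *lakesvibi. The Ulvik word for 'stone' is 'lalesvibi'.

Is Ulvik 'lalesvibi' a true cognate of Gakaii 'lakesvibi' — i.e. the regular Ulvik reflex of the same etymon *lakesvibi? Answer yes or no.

Derive the expected Ulvik reflex of *lakesvibi:
Ulvik: *lakesvibi > lasesvibi > laresvibi > lalesvibi  (by palatalisation, rhotacism, unconditioned shift)
Ulvik 'lalesvibi' matches the regular reflex exactly, so the pair is cognate.

yes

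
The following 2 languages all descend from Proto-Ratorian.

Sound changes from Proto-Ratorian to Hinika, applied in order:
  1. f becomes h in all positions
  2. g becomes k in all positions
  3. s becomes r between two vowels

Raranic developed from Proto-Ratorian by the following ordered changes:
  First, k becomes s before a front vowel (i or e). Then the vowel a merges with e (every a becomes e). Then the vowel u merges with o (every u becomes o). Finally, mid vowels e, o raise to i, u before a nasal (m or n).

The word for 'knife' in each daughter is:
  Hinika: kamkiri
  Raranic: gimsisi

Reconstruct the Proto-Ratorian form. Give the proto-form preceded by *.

*gamkisi

Position 2: Hinika has a, Raranic has i. Hinika preserves a here (none of its changes turn any other segment into a), so the proto-segment is *a.
Position 1: Hinika has k, Raranic has g. Raranic preserves g here (none of its changes turn any other segment into g), so the proto-segment is *g.
This points to *gamkisi. Verify forward in each daughter:
Hinika: *gamkisi > kamkisi > kamkiri  (by unconditioned shift, rhotacism)
Raranic: *gamkisi
  gamkisi → gamsisi   [palatalisation]
  gamsisi → gemsisi   [vowel merger]
  gemsisi (rule 3 does not apply)
  gemsisi → gimsisi   [pre-nasal raising]
  giving Raranic gimsisi.
No other proto-form is consistent with every reflex, so the reconstruction is *gamkisi.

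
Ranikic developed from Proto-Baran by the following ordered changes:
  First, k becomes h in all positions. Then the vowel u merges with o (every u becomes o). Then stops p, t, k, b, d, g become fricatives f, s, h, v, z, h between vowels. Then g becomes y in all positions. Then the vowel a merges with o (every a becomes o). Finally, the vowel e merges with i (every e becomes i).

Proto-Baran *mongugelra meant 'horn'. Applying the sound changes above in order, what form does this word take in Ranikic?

Ranikic: *mongugelra
  mongugelra (rule 1 does not apply)
  mongugelra → mongogelra   [vowel merger]
  mongogelra → mongohelra   [intervocalic lenition]
  mongohelra → monyohelra   [unconditioned shift]
  monyohelra → monyohelro   [vowel merger]
  monyohelro → monyohilro   [vowel merger]
  giving Ranikic monyohilro.

monyohilro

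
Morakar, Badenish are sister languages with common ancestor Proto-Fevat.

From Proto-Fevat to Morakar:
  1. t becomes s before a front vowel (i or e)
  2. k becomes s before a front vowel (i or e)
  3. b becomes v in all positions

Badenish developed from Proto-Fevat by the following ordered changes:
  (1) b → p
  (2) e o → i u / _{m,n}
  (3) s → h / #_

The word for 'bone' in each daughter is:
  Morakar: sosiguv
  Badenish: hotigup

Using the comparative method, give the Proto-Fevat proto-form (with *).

Position 1: Morakar has s, Badenish has h. Taking the neighbouring segments as reconstructed: Morakar s can only go back to *s; Badenish h could go back to *s or *h — the one source consistent with every daughter is *s.
Position 7: Morakar has v, Badenish has p. Taking the neighbouring segments as reconstructed: Morakar v could go back to *b or *v; Badenish p could go back to *p or *b — the one source consistent with every daughter is *b.
Verify the candidate proto-form against each daughter:
Morakar: *sotigub
  sotigub → sosigub   [palatalisation]
  sosigub (rule 2 does not apply)
  sosigub → sosiguv   [unconditioned shift]
  giving Morakar sosiguv.
Badenish: start from *sotigub.
  rule 1 (unconditioned shift): sotigub → sotigup
  rule 2: no change — sotigup
  rule 3 (debuccalisation): sotigup → hotigup
  ⇒ Badenish hotigup
*sotigub is the unique common source.

*sotigub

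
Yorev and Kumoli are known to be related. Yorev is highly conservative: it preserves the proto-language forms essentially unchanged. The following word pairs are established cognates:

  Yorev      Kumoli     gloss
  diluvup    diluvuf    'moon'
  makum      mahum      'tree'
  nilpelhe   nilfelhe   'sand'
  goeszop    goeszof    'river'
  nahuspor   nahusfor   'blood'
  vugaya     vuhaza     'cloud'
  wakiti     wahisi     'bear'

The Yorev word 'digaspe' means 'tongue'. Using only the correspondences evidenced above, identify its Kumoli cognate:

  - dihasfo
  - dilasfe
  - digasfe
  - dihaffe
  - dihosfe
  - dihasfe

dihasfe

vugaya ~ vuhaza — Yorev g corresponds to Kumoli h between vowels (before a back vowel).
nilpelhe ~ nilfelhe — Yorev p corresponds to Kumoli f after a consonant, before a front vowel.
Applying these to Yorev 'digaspe':
  digaspe → dihaspe   (g→h between vowels (before a back vowel))
  dihaspe → dihasfe   (p→f after a consonant, before a front vowel)
So the Kumoli cognate is 'dihasfe'.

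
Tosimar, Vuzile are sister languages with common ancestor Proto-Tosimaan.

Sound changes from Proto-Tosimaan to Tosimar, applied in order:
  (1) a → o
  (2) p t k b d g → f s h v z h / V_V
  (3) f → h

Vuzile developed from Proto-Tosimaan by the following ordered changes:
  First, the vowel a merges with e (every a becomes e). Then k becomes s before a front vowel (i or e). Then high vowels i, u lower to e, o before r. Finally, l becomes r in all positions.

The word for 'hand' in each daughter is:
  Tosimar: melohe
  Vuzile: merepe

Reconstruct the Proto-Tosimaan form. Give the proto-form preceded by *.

*melape

Position 4: Tosimar has o, Vuzile has e. Taking the neighbouring segments as reconstructed: Tosimar o could go back to *a or *o; Vuzile e could go back to *a or *e — the one source consistent with every daughter is *a.
Position 3: Tosimar has l, Vuzile has r. Tosimar preserves l here (none of its changes turn any other segment into l), so the proto-segment is *l.
Position 5: Tosimar has h, Vuzile has p. Vuzile preserves p here (none of its changes turn any other segment into p), so the proto-segment is *p.
This points to *melape. Verify forward in each daughter:
Tosimar: start from *melape.
  rule 1 (vowel merger): melape → melope
  rule 2 (intervocalic lenition): melope → melofe
  rule 3 (unconditioned shift): melofe → melohe
  ⇒ Tosimar melohe
Vuzile: *melape > melepe > merepe  (by vowel merger, unconditioned shift)
Only *melape yields all of Tosimar melohe, Vuzile merepe.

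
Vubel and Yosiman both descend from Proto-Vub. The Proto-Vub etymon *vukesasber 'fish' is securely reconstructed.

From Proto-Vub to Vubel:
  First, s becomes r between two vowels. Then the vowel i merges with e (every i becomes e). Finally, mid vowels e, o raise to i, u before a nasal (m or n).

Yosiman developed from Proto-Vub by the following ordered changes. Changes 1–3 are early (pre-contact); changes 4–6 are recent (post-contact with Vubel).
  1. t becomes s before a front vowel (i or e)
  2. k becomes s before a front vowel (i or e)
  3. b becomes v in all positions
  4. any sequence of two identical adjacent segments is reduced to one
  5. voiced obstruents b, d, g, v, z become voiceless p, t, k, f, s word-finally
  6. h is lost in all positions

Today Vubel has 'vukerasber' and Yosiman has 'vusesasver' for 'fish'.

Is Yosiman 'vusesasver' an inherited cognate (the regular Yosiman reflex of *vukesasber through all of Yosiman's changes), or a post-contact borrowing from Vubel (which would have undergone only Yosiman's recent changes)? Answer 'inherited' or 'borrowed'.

If inherited, *vukesasber would pass through all of Yosiman's changes:
Yosiman: *vukesasber > vusesasber > vusesasver  (by palatalisation, unconditioned shift)
If borrowed from Vubel 'vukerasber' after the early changes, it would undergo only the recent ones:
  rule 4 (degemination): no change (vukerasber)
  rule 5 (final devoicing): no change (vukerasber)
  rule 6 (h-loss): no change (vukerasber)
  ⇒ as a loan: vukerasber
Yosiman 'vusesasver' matches the inherited outcome exactly, so it is an inherited cognate, not a loan.

inherited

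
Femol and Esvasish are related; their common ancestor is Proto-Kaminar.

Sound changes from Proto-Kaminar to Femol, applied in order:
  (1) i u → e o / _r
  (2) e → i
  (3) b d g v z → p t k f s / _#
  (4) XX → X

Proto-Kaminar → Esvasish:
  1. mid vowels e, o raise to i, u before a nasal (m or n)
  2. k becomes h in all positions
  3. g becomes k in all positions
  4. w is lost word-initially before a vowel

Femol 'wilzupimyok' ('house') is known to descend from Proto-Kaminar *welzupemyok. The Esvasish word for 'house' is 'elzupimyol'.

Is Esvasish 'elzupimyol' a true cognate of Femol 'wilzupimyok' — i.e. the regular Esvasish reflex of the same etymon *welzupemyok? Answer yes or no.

no

Derive the expected Esvasish reflex of *welzupemyok:
Esvasish: *welzupemyok > welzupimyok > welzupimyoh > elzupimyoh  (by pre-nasal raising, unconditioned shift, glide loss)
The regular Esvasish reflex would be 'elzupimyoh', but the attested form is 'elzupimyol'. The correspondence is irregular, so they are not cognates (the Esvasish form has a different source).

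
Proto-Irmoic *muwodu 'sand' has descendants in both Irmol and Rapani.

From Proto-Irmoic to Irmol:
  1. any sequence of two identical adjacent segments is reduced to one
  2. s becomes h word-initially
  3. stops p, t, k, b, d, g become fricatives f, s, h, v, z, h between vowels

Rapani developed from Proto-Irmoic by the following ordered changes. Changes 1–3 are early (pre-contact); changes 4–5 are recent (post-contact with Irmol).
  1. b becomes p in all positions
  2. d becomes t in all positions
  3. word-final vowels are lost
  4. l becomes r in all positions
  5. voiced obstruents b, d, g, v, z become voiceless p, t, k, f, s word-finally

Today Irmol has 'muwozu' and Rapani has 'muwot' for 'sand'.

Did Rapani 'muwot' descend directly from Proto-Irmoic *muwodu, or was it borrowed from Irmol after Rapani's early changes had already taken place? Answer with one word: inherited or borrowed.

If inherited, *muwodu would pass through all of Rapani's changes:
Rapani: start from *muwodu.
  rule 1: no change — muwodu
  rule 2 (unconditioned shift): muwodu → muwotu
  rule 3 (apocope): muwotu → muwot
  rule 4: no change — muwot
  rule 5: no change — muwot
  ⇒ Rapani muwot
If borrowed from Irmol 'muwozu' after the early changes, it would undergo only the recent ones:
  rule 4 (unconditioned shift): no change (muwozu)
  rule 5 (final devoicing): no change (muwozu)
  ⇒ as a loan: muwozu
Rapani 'muwot' matches the inherited outcome exactly, so it is an inherited cognate, not a loan.

inherited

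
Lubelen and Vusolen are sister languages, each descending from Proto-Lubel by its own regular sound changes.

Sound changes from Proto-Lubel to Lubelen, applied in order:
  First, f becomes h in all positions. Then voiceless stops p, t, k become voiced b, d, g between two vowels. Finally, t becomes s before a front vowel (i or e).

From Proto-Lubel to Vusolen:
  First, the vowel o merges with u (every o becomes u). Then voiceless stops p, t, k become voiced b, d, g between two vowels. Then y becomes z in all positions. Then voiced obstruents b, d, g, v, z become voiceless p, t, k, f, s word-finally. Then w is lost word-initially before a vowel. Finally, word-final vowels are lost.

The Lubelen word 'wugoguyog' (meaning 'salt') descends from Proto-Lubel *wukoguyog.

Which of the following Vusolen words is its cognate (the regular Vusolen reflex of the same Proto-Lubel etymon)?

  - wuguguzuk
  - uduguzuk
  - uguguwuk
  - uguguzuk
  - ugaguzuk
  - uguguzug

Vusolen: start from *wukoguyog.
  rule 1 (vowel merger): wukoguyog → wukuguyug
  rule 2 (intervocalic voicing): wukuguyug → wuguguyug
  rule 3 (unconditioned shift): wuguguyug → wuguguzug
  rule 4 (final devoicing): wuguguzug → wuguguzuk
  rule 5 (glide loss): wuguguzuk → uguguzuk
  rule 6: no change — uguguzuk
  ⇒ Vusolen uguguzuk

uguguzuk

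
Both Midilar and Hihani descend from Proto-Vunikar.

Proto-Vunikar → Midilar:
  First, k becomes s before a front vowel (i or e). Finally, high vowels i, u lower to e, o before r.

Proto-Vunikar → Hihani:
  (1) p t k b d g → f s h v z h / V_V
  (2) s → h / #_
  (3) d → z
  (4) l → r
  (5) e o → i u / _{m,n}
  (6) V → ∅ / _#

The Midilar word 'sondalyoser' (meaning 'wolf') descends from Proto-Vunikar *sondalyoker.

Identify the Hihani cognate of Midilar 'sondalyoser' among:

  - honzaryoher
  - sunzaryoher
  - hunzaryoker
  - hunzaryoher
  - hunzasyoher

hunzaryoher

Hihani: *sondalyoker
  sondalyoker → sondalyoher   [intervocalic lenition]
  sondalyoher → hondalyoher   [debuccalisation]
  hondalyoher → honzalyoher   [unconditioned shift]
  honzalyoher → honzaryoher   [unconditioned shift]
  honzaryoher → hunzaryoher   [pre-nasal raising]
  hunzaryoher (rule 6 does not apply)
  giving Hihani hunzaryoher.
Among the options, 'hunzaryoher' alone shows every Hihani change applied in order.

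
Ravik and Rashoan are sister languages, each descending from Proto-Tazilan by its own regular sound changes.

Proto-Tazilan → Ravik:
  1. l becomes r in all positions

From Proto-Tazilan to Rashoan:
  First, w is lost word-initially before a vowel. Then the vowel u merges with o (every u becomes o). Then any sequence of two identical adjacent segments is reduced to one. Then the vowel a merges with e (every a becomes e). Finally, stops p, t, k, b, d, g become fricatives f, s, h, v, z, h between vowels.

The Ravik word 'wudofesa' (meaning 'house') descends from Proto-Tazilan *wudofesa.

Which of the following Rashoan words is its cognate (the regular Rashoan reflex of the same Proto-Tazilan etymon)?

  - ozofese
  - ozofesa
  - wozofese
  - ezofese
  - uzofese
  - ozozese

ozofese

Rashoan: *wudofesa
  wudofesa → udofesa   [glide loss]
  udofesa → odofesa   [vowel merger]
  odofesa (rule 3 does not apply)
  odofesa → odofese   [vowel merger]
  odofese → ozofese   [intervocalic lenition]
  giving Rashoan ozofese.
Only 'ozofese' matches the regular Rashoan development of *wudofesa.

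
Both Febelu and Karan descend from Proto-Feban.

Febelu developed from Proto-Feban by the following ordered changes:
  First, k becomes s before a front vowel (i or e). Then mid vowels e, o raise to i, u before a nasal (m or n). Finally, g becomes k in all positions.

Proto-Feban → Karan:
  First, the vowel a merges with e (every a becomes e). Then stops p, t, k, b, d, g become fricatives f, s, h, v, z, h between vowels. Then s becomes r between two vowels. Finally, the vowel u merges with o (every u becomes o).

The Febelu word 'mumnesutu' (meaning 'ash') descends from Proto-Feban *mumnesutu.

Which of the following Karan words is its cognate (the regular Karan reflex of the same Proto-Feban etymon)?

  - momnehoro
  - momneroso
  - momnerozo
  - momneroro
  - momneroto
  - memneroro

momneroro

Karan: *mumnesutu
  mumnesutu (rule 1 does not apply)
  mumnesutu → mumnesusu   [intervocalic lenition]
  mumnesusu → mumneruru   [rhotacism]
  mumneruru → momneroro   [vowel merger]
  giving Karan momneroro.
The other candidates each miss or misapply at least one Karan change.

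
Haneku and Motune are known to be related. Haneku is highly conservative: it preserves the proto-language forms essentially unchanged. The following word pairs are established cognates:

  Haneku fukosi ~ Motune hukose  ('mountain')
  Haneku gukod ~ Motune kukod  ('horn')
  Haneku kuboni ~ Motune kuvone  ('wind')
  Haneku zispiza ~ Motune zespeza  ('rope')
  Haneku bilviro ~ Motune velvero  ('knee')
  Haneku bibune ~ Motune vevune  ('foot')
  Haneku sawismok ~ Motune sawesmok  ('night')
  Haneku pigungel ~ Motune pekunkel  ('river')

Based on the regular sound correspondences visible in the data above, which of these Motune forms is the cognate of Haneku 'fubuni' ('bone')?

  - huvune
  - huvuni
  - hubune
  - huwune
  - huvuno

huvune

fukosi ~ hukose — Haneku f corresponds to Motune h word-initially before a back vowel.
bibune ~ vevune — Haneku b corresponds to Motune v between vowels (before a back vowel).
fukosi ~ hukose, kuboni ~ kuvone — Haneku i corresponds to Motune e word-finally.
Applying these to Haneku 'fubuni':
  fubuni → hubuni   (f→h word-initially before a back vowel)
  hubuni → huvuni   (b→v between vowels (before a back vowel))
  huvuni → huvune   (i→e word-finally)
So the Motune cognate is 'huvune'.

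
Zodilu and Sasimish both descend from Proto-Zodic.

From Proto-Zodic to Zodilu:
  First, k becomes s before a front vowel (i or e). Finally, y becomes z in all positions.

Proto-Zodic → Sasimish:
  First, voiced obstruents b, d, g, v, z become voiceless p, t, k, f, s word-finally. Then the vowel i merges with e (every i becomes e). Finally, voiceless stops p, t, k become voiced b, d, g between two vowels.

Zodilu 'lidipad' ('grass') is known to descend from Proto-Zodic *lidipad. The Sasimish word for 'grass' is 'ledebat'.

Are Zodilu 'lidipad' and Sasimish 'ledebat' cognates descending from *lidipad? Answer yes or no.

yes

Derive the expected Sasimish reflex of *lidipad:
Sasimish: *lidipad
  lidipad → lidipat   [final devoicing]
  lidipat → ledepat   [vowel merger]
  ledepat → ledebat   [intervocalic voicing]
  giving Sasimish ledebat.
Sasimish 'ledebat' matches the regular reflex exactly, so the pair is cognate.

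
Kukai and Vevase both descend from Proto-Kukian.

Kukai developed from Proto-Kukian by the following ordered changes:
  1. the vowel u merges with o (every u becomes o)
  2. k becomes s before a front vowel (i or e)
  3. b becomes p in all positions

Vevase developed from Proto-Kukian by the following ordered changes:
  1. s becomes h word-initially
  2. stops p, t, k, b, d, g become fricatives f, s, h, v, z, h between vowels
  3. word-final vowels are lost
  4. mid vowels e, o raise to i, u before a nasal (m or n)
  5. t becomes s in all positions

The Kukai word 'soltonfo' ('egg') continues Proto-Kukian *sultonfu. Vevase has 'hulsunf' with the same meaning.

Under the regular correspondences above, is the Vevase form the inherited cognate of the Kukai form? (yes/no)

Derive the expected Vevase reflex of *sultonfu:
Vevase: *sultonfu > hultonfu > hultonf > hultunf > hulsunf  (by debuccalisation, apocope, pre-nasal raising, unconditioned shift)
Vevase 'hulsunf' matches the regular reflex exactly, so the pair is cognate.

yes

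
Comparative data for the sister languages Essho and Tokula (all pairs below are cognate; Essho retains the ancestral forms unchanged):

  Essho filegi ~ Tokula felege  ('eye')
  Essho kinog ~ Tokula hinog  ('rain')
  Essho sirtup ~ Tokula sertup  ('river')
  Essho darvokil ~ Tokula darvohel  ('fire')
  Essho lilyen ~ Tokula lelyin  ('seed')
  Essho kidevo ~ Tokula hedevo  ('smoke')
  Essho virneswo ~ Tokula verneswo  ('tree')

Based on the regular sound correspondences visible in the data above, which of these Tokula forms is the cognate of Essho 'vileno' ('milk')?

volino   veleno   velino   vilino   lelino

filegi ~ felege, darvokil ~ darvohel — Essho i corresponds to Tokula e after a consonant, before a consonant other than r, m, n, p, b, f, v.
lilyen ~ lelyin — Essho e corresponds to Tokula i after a consonant, before a nasal.
Applying these to Essho 'vileno':
  vileno → veleno   (i→e after a consonant, before a consonant other than r, m, n, p, b, f, v)
  veleno → velino   (e→i after a consonant, before a nasal)
So the Tokula cognate is 'velino'.

velino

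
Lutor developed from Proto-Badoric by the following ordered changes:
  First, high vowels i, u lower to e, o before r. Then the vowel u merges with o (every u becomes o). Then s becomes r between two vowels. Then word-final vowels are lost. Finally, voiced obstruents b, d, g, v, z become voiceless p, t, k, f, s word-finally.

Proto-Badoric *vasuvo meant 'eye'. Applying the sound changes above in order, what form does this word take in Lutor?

Lutor: *vasuvo
  vasuvo (rule 1 does not apply)
  vasuvo → vasovo   [vowel merger]
  vasovo → varovo   [rhotacism]
  varovo → varov   [apocope]
  varov → varof   [final devoicing]
  giving Lutor varof.

varof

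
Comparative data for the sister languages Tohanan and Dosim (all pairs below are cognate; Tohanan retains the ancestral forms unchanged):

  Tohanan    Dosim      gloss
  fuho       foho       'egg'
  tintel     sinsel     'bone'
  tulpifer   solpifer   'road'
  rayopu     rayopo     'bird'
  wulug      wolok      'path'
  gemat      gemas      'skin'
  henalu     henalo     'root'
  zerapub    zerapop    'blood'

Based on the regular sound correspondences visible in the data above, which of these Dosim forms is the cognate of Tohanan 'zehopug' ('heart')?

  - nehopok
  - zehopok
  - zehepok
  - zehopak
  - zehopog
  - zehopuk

fuho ~ foho, tulpifer ~ solpifer — Tohanan u corresponds to Dosim o after a consonant, before a consonant other than r, m, n, p, b, f, v.
wulug ~ wolok — Tohanan g corresponds to Dosim k word-finally.
Applying these to Tohanan 'zehopug':
  zehopug → zehopog   (u→o after a consonant, before a consonant other than r, m, n, p, b, f, v)
  zehopog → zehopok   (g→k word-finally)
So the Dosim cognate is 'zehopok'.

zehopok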